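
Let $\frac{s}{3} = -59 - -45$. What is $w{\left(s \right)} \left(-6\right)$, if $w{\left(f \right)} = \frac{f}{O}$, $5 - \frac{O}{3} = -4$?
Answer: $\frac{28}{3} \approx 9.3333$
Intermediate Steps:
$O = 27$ ($O = 15 - -12 = 15 + 12 = 27$)
$s = -42$ ($s = 3 \left(-59 - -45\right) = 3 \left(-59 + 45\right) = 3 \left(-14\right) = -42$)
$w{\left(f \right)} = \frac{f}{27}$
$w{\left(s \right)} \left(-6\right) = \frac{1}{27} \left(-42\right) \left(-6\right) = \left(- \frac{14}{9}\right) \left(-6\right) = \frac{28}{3}$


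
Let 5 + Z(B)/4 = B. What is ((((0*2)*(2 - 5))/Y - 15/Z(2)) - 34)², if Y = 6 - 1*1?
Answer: 17161/16 ≈ 1072.6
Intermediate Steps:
Z(B) = -20 + 4*B
Y = 5 (Y = 6 - 1 = 5)
((((0*2)*(2 - 5))/Y - 15/Z(2)) - 34)² = ((((0*2)*(2 - 5))/5 - 15/(-20 + 4*2)) - 34)² = (((0*(-3))*(⅕) - 15/(-20 + 8)) - 34)² = ((0*(⅕) - 15/(-12)) - 34)² = ((0 - 15*(-1/12)) - 34)² = ((0 + 5/4) - 34)² = (5/4 - 34)² = (-131/4)² = 17161/16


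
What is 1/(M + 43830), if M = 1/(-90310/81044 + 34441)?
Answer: 1395573047/61167966690532 ≈ 2.2815e-5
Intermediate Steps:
M = 40522/1395573047 (M = 1/(-90310*1/81044 + 34441) = 1/(-45155/40522 + 34441) = 1/(1395573047/40522) = 40522/1395573047 ≈ 2.9036e-5)
1/(M + 43830) = 1/(40522/1395573047 + 43830) = 1/(61167966690532/1395573047) = 1395573047/61167966690532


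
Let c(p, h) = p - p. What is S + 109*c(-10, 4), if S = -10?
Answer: -10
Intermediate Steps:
c(p, h) = 0
S + 109*c(-10, 4) = -10 + 109*0 = -10 + 0 = -10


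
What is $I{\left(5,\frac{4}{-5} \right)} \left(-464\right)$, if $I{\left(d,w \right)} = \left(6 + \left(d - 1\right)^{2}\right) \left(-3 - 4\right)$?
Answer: $71456$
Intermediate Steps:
$I{\left(d,w \right)} = -42 - 7 \left(-1 + d\right)^{2}$ ($I{\left(d,w \right)} = \left(6 + \left(-1 + d\right)^{2}\right) \left(-7\right) = -42 - 7 \left(-1 + d\right)^{2}$)
$I{\left(5,\frac{4}{-5} \right)} \left(-464\right) = \left(-42 - 7 \left(-1 + 5\right)^{2}\right) \left(-464\right) = \left(-42 - 7 \cdot 4^{2}\right) \left(-464\right) = \left(-42 - 112\right) \left(-464\right) = \left(-154\right) \left(-464\right) = 71456$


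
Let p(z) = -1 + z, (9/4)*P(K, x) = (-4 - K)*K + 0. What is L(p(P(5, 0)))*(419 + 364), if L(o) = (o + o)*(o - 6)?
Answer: 887922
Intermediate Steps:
P(K, x) = 4*K*(-4 - K)/9 (P(K, x) = 4*((-4 - K)*K + 0)/9 = 4*(K*(-4 - K) + 0)/9 = 4*(K*(-4 - K))/9 = 4*K*(-4 - K)/9)
L(o) = 2*o*(-6 + o) (L(o) = (2*o)*(-6 + o) = 2*o*(-6 + o))
L(p(P(5, 0)))*(419 + 364) = (2*(-1 - 4/9*5*(4 + 5))*(-6 + (-1 - 4/9*5*(4 + 5))))*(419 + 364) = (2*(-1 - 4/9*5*9)*(-6 + (-1 - 4/9*5*9)))*783 = (2*(-1 - 20)*(-6 + (-1 - 20)))*783 = (2*(-21)*(-6 - 21))*783 = (2*(-21)*(-27))*783 = 1134*783 = 887922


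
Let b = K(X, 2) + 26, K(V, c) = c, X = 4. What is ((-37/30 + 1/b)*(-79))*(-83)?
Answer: -3298171/420 ≈ -7852.8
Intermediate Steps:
b = 28 (b = 2 + 26 = 28)
((-37/30 + 1/b)*(-79))*(-83) = ((-37/30 + 1/28)*(-79))*(-83) = -503/420*(-79)*(-83) = (39737/420)*(-83) = -3298171/420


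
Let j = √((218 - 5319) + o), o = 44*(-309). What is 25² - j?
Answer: 625 - I*√18697 ≈ 625.0 - 136.74*I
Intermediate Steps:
o = -13596
j = I*√18697 (j = √((218 - 5319) - 13596) = √(-5101 - 13596) = √(-18697) = I*√18697 ≈ 136.74*I)
25² - j = 25² - I*√18697 = 625 - I*√18697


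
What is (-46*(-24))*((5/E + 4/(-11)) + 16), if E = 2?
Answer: 220248/11 ≈ 20023.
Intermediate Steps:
(-46*(-24))*((5/E + 4/(-11)) + 16) = (-46*(-24))*((5/2 + 4/(-11)) + 16) = 1104*((5*(½) + 4*(-1/11)) + 16) = 1104*((5/2 - 4/11) + 16) = 1104*(47/22 + 16) = 1104*(399/22) = 220248/11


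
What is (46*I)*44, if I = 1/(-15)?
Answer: -2024/15 ≈ -134.93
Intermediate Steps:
I = -1/15 ≈ -0.066667
(46*I)*44 = (46*(-1/15))*44 = -46/15*44 = -2024/15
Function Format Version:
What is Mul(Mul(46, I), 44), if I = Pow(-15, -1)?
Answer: Rational(-2024, 15) ≈ -134.93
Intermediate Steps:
I = Rational(-1, 15) ≈ -0.066667
Mul(Mul(46, I), 44) = Mul(Mul(46, Rational(-1, 15)), 44) = Mul(Rational(-46, 15), 44) = Rational(-2024, 15)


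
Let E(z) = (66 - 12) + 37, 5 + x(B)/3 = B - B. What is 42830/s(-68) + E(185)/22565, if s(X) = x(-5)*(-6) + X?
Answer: 483230476/248215 ≈ 1946.8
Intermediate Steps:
x(B) = -15 (x(B) = -15 + 3*(B - B) = -15 + 3*0 = -15 + 0 = -15)
s(X) = 90 + X (s(X) = -15*(-6) + X = 90 + X)
E(z) = 91 (E(z) = 54 + 37 = 91)
42830/s(-68) + E(185)/22565 = 42830/(90 - 68) + 91/22565 = 42830/22 + 91*(1/22565) = 42830*(1/22) + 91/22565 = 21415/11 + 91/22565 = 483230476/248215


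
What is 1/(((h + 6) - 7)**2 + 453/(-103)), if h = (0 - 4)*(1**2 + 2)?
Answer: 103/16954 ≈ 0.0060753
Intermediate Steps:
h = -12 (h = -4*(1 + 2) = -4*3 = -12)
1/(((h + 6) - 7)**2 + 453/(-103)) = 1/(((-12 + 6) - 7)**2 + 453/(-103)) = 1/((-6 - 7)**2 + 453*(-1/103)) = 1/((-13)**2 - 453/103) = 1/(169 - 453/103) = 1/(16954/103) = 103/16954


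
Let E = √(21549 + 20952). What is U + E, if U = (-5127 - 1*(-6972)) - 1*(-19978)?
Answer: 21823 + √42501 ≈ 22029.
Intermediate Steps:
E = √42501 ≈ 206.16
U = 21823 (U = (-5127 + 6972) + 19978 = 1845 + 19978 = 21823)
U + E = 21823 + √42501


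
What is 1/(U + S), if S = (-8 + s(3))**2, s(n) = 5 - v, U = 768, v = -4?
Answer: 1/769 ≈ 0.0013004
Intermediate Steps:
s(n) = 9 (s(n) = 5 - 1*(-4) = 5 + 4 = 9)
S = 1 (S = (-8 + 9)**2 = 1**2 = 1)
1/(U + S) = 1/(768 + 1) = 1/769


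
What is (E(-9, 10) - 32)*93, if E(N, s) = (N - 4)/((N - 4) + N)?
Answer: -64263/22 ≈ -2921.0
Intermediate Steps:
E(N, s) = (-4 + N)/(-4 + 2*N) (E(N, s) = (-4 + N)/((-4 + N) + N) = (-4 + N)/(-4 + 2*N))
(E(-9, 10) - 32)*93 = ((-4 - 9)/(2*(-2 - 9)) - 32)*93 = ((1/2)*(-13)/(-11) - 32)*93 = ((1/2)*(-1/11)*(-13) - 32)*93 = (13/22 - 32)*93 = -691/22*93 = -64263/22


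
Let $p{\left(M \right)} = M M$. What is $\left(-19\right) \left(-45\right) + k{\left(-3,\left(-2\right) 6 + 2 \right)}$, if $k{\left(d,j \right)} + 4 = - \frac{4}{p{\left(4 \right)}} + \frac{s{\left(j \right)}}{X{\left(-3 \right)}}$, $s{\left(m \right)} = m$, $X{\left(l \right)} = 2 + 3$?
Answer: $\frac{3395}{4} \approx 848.75$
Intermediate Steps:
$X{\left(l \right)} = 5$
$p{\left(M \right)} = M^{2}$
$k{\left(d,j \right)} = - \frac{17}{4} + \frac{j}{5}$ ($k{\left(d,j \right)} = -4 + \left(- \frac{4}{4^{2}} + \frac{j}{5}\right) = -4 + \left(- \frac{4}{16} + j \frac{1}{5}\right) = -4 + \left(\left(-4\right) \frac{1}{16} + \frac{j}{5}\right) = -4 + \left(- \frac{1}{4} + \frac{j}{5}\right) = - \frac{17}{4} + \frac{j}{5}$)
$\left(-19\right) \left(-45\right) + k{\left(-3,\left(-2\right) 6 + 2 \right)} = \left(-19\right) \left(-45\right) - \left(\frac{17}{4} - \frac{\left(-2\right) 6 + 2}{5}\right) = 855 - \left(\frac{17}{4} - \frac{-12 + 2}{5}\right) = 855 + \left(- \frac{17}{4} + \frac{1}{5} \left(-10\right)\right) = 855 - \frac{25}{4} = \frac{3395}{4}$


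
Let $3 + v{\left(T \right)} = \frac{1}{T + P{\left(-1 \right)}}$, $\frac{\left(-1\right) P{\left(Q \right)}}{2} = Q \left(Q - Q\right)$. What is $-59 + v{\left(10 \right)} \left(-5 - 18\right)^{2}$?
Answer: $- \frac{15931}{10} \approx -1593.1$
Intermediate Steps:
$P{\left(Q \right)} = 0$ ($P{\left(Q \right)} = - 2 Q \left(Q - Q\right) = - 2 Q 0 = \left(-2\right) 0 = 0$)
$v{\left(T \right)} = -3 + \frac{1}{T}$ ($v{\left(T \right)} = -3 + \frac{1}{T + 0} = -3 + \frac{1}{T}$)
$-59 + v{\left(10 \right)} \left(-5 - 18\right)^{2} = -59 + \left(-3 + \frac{1}{10}\right) \left(-5 - 18\right)^{2} = -59 - \frac{29 \left(-23\right)^{2}}{10} = -59 - \frac{15341}{10} = - \frac{15931}{10}$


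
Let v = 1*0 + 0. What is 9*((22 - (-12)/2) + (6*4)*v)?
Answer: 252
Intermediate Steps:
v = 0 (v = 0 + 0 = 0)
9*((22 - (-12)/2) + (6*4)*v) = 9*((22 - (-12)/2) + (6*4)*0) = 9*((22 - (-12)/2) + 24*0) = 9*((22 - 1*(-6)) + 0) = 9*((22 + 6) + 0) = 9*(28 + 0) = 9*28 = 252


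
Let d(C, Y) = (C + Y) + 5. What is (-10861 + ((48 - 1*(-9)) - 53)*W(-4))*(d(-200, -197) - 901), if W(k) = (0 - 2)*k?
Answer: 14001897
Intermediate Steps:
d(C, Y) = 5 + C + Y
W(k) = -2*k
(-10861 + ((48 - 1*(-9)) - 53)*W(-4))*(d(-200, -197) - 901) = (-10861 + ((48 - 1*(-9)) - 53)*(-2*(-4)))*((5 - 200 - 197) - 901) = (-10861 + ((48 + 9) - 53)*8)*(-392 - 901) = (-10861 + (57 - 53)*8)*(-1293) = (-10861 + 4*8)*(-1293) = (-10861 + 32)*(-1293) = -10829*(-1293) = 14001897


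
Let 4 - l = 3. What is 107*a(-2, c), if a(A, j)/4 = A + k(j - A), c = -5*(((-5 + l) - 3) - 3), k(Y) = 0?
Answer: -856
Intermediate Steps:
l = 1 (l = 4 - 1*3 = 4 - 3 = 1)
c = 50 (c = -5*(((-5 + 1) - 3) - 3) = -5*((-4 - 3) - 3) = -5*(-7 - 3) = -5*(-10) = 50)
a(A, j) = 4*A (a(A, j) = 4*(A + 0) = 4*A)
107*a(-2, c) = 107*(4*(-2)) = 107*(-8) = -856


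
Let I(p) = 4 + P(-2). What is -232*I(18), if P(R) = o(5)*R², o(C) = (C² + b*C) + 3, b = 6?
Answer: -54752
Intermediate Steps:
o(C) = 3 + C² + 6*C (o(C) = (C² + 6*C) + 3 = 3 + C² + 6*C)
P(R) = 58*R² (P(R) = (3 + 5² + 6*5)*R² = (3 + 25 + 30)*R² = 58*R²)
I(p) = 236 (I(p) = 4 + 58*(-2)² = 4 + 58*4 = 4 + 232 = 236)
-232*I(18) = -232*236 = -54752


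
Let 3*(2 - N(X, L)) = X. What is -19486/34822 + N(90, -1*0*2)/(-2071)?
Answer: -19690245/36058181 ≈ -0.54607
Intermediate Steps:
N(X, L) = 2 - X/3
-19486/34822 + N(90, -1*0*2)/(-2071) = -19486/34822 + (2 - ⅓*90)/(-2071) = -19486*1/34822 + (2 - 30)*(-1/2071) = -9743/17411 - 28*(-1/2071) = -9743/17411 + 28/2071 = -19690245/36058181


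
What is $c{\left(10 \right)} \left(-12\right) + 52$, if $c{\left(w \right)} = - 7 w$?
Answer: $892$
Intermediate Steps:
$c{\left(10 \right)} \left(-12\right) + 52 = \left(-7\right) 10 \left(-12\right) + 52 = \left(-70\right) \left(-12\right) + 52 = 840 + 52 = 892$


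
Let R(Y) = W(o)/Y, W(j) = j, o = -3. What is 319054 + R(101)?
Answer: 32224451/101 ≈ 3.1905e+5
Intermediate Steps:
R(Y) = -3/Y
319054 + R(101) = 319054 - 3/101 = 32224451/101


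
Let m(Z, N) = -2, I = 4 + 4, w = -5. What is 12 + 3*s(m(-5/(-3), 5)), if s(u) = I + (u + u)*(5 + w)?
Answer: 36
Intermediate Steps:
I = 8
s(u) = 8 (s(u) = 8 + (u + u)*(5 - 5) = 8 + (2*u)*0 = 8 + 0 = 8)
12 + 3*s(m(-5/(-3), 5)) = 12 + 3*8 = 12 + 24 = 36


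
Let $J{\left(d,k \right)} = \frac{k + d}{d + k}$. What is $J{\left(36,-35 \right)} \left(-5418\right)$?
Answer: $-5418$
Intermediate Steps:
$J{\left(d,k \right)} = 1$ ($J{\left(d,k \right)} = \frac{d + k}{d + k} = 1$)
$J{\left(36,-35 \right)} \left(-5418\right) = 1 \left(-5418\right) = -5418$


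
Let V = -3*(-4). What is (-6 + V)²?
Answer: 36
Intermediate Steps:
V = 12
(-6 + V)² = (-6 + 12)² = 6² = 36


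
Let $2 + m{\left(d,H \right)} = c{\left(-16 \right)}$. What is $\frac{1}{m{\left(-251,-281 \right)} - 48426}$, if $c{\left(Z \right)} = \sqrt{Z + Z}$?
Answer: $- \frac{12107}{586317804} - \frac{i \sqrt{2}}{586317804} \approx -2.0649 \cdot 10^{-5} - 2.412 \cdot 10^{-9} i$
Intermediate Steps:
$c{\left(Z \right)} = \sqrt{2} \sqrt{Z}$ ($c{\left(Z \right)} = \sqrt{2 Z} = \sqrt{2} \sqrt{Z}$)
$m{\left(d,H \right)} = -2 + 4 i \sqrt{2}$ ($m{\left(d,H \right)} = -2 + \sqrt{2} \sqrt{-16} = -2 + \sqrt{2} \cdot 4 i = -2 + 4 i \sqrt{2}$)
$\frac{1}{m{\left(-251,-281 \right)} - 48426} = \frac{1}{\left(-2 + 4 i \sqrt{2}\right) - 48426} = \frac{1}{-48428 + 4 i \sqrt{2}}$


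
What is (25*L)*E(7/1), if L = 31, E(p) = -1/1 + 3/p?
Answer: -3100/7 ≈ -442.86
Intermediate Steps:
E(p) = -1 + 3/p (E(p) = -1*1 + 3/p = -1 + 3/p)
(25*L)*E(7/1) = (25*31)*((3 - 7/1)/((7/1))) = 775*((3 - 7)/((7*1))) = 775*((3 - 1*7)/7) = 775*((3 - 7)/7) = 775*((⅐)*(-4)) = 775*(-4/7) = -3100/7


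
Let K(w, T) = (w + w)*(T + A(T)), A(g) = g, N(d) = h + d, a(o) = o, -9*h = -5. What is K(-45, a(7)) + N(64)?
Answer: -10759/9 ≈ -1195.4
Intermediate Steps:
h = 5/9 (h = -⅑*(-5) = 5/9 ≈ 0.55556)
N(d) = 5/9 + d
K(w, T) = 4*T*w (K(w, T) = (w + w)*(T + T) = (2*w)*(2*T) = 4*T*w)
K(-45, a(7)) + N(64) = 4*7*(-45) + (5/9 + 64) = -1260 + 581/9 = -10759/9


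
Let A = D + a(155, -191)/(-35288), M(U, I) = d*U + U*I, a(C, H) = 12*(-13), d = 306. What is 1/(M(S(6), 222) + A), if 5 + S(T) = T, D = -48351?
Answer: -8822/421894467 ≈ -2.0910e-5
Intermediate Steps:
a(C, H) = -156
S(T) = -5 + T
M(U, I) = 306*U + I*U (M(U, I) = 306*U + U*I = 306*U + I*U)
A = -426552483/8822 (A = -48351 - 156/(-35288) = -48351 - 156*(-1/35288) = -48351 + 39/8822 = -426552483/8822 ≈ -48351.)
1/(M(S(6), 222) + A) = 1/((-5 + 6)*(306 + 222) - 426552483/8822) = 1/(1*528 - 426552483/8822) = 1/(528 - 426552483/8822) = 1/(-421894467/8822) = -8822/421894467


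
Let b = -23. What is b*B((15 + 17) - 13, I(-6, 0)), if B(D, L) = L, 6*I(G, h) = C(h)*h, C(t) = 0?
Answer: 0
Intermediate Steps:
I(G, h) = 0 (I(G, h) = (0*h)/6 = (⅙)*0 = 0)
b*B((15 + 17) - 13, I(-6, 0)) = -23*0 = 0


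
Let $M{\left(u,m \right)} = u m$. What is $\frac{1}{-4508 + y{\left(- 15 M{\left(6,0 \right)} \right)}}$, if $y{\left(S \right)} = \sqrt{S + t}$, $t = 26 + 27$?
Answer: $- \frac{4508}{20322011} - \frac{\sqrt{53}}{20322011} \approx -0.00022219$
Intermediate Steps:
$M{\left(u,m \right)} = m u$
$t = 53$
$y{\left(S \right)} = \sqrt{53 + S}$ ($y{\left(S \right)} = \sqrt{S + 53} = \sqrt{53 + S}$)
$\frac{1}{-4508 + y{\left(- 15 M{\left(6,0 \right)} \right)}} = \frac{1}{-4508 + \sqrt{53 - 15 \cdot 0 \cdot 6}} = \frac{1}{-4508 + \sqrt{53 - 0}} = \frac{1}{-4508 + \sqrt{53 + 0}} = \frac{1}{-4508 + \sqrt{53}}$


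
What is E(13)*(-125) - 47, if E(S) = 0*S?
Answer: -47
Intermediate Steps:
E(S) = 0
E(13)*(-125) - 47 = 0*(-125) - 47 = 0 - 47 = -47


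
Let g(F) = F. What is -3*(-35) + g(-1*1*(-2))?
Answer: 107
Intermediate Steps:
-3*(-35) + g(-1*1*(-2)) = -3*(-35) - 1*1*(-2) = 105 - 1*(-2) = 105 + 2 = 107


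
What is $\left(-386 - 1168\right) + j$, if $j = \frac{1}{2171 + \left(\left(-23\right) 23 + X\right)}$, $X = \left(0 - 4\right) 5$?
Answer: $- \frac{2520587}{1622} \approx -1554.0$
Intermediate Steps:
$X = -20$ ($X = \left(-4\right) 5 = -20$)
$j = \frac{1}{1622}$ ($j = \frac{1}{2171 - 549} = \frac{1}{1622} \approx 0.00061652$)
$\left(-386 - 1168\right) + j = \left(-386 - 1168\right) + \frac{1}{1622} = -1554 + \frac{1}{1622} = - \frac{2520587}{1622}$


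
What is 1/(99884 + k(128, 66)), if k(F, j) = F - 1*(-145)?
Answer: 1/100157 ≈ 9.9843e-6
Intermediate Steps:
k(F, j) = 145 + F (k(F, j) = F + 145 = 145 + F)
1/(99884 + k(128, 66)) = 1/(99884 + (145 + 128)) = 1/(99884 + 273) = 1/100157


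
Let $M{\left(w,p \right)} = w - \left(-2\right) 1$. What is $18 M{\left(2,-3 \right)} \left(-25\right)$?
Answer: $-1800$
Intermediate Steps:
$M{\left(w,p \right)} = 2 + w$ ($M{\left(w,p \right)} = w - -2 = w + 2 = 2 + w$)
$18 M{\left(2,-3 \right)} \left(-25\right) = 18 \left(2 + 2\right) \left(-25\right) = 18 \cdot 4 \left(-25\right) = 72 \left(-25\right) = -1800$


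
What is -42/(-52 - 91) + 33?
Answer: 4761/143 ≈ 33.294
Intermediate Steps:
-42/(-52 - 91) + 33 = -42/(-143) + 33 = -42*(-1/143) + 33 = 42/143 + 33 = 4761/143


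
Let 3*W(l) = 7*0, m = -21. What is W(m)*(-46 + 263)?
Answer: 0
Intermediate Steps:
W(l) = 0 (W(l) = (7*0)/3 = (⅓)*0 = 0)
W(m)*(-46 + 263) = 0*(-46 + 263) = 0*217 = 0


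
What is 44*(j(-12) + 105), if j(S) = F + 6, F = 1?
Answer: 4928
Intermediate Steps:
j(S) = 7 (j(S) = 1 + 6 = 7)
44*(j(-12) + 105) = 44*(7 + 105) = 44*112 = 4928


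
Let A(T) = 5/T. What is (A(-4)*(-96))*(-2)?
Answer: -240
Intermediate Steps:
(A(-4)*(-96))*(-2) = ((5/(-4))*(-96))*(-2) = ((5*(-1/4))*(-96))*(-2) = -5/4*(-96)*(-2) = 120*(-2) = -240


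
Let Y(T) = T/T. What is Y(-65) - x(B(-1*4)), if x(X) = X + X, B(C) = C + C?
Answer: 17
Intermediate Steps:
B(C) = 2*C
x(X) = 2*X
Y(T) = 1
Y(-65) - x(B(-1*4)) = 1 - 2*2*(-1*4) = 1 - 2*2*(-4) = 1 - 2*(-8) = 1 - 1*(-16) = 1 + 16 = 17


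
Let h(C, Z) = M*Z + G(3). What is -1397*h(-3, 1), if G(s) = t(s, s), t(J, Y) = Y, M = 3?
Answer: -8382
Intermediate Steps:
G(s) = s
h(C, Z) = 3 + 3*Z (h(C, Z) = 3*Z + 3 = 3 + 3*Z)
-1397*h(-3, 1) = -1397*(3 + 3*1) = -1397*(3 + 3) = -1397*6 = -8382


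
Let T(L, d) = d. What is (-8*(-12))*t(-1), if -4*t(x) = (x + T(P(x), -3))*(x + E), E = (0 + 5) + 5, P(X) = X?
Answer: 864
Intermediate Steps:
E = 10 (E = 5 + 5 = 10)
t(x) = -(-3 + x)*(10 + x)/4 (t(x) = -(x - 3)*(x + 10)/4 = -(-3 + x)*(10 + x)/4)
(-8*(-12))*t(-1) = (-8*(-12))*(15/2 - 7/4*(-1) - 1/4*(-1)**2) = 96*(15/2 + 7/4 - 1/4*1) = 96*(15/2 + 7/4 - 1/4) = 96*9 = 864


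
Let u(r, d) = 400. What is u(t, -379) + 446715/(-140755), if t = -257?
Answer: 11171057/28151 ≈ 396.83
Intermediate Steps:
u(t, -379) + 446715/(-140755) = 400 + 446715/(-140755) = 400 + 446715*(-1/140755) = 400 - 89343/28151 = 11171057/28151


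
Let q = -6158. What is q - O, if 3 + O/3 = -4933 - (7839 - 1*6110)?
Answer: 13837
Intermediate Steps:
O = -19995 (O = -9 + 3*(-4933 - (7839 - 1*6110)) = -9 + 3*(-4933 - (7839 - 6110)) = -9 + 3*(-4933 - 1*1729) = -9 + 3*(-4933 - 1729) = -9 + 3*(-6662) = -9 - 19986 = -19995)
q - O = -6158 - 1*(-19995) = -6158 + 19995 = 13837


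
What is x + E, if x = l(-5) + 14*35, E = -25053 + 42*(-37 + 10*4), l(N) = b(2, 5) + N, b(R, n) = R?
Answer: -24440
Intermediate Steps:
l(N) = 2 + N
E = -24927 (E = -25053 + 42*(-37 + 40) = -25053 + 42*3 = -25053 + 126 = -24927)
x = 487 (x = (2 - 5) + 14*35 = -3 + 490 = 487)
x + E = 487 - 24927 = -24440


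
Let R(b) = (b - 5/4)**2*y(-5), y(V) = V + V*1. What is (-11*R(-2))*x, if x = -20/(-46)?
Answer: 46475/92 ≈ 505.16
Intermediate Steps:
y(V) = 2*V (y(V) = V + V = 2*V)
x = 10/23 (x = -20*(-1/46) = 10/23 ≈ 0.43478)
R(b) = -10*(-5/4 + b)**2 (R(b) = (b - 5/4)**2*(2*(-5)) = (b - 5*1/4)**2*(-10) = (b - 5/4)**2*(-10) = (-5/4 + b)**2*(-10) = -10*(-5/4 + b)**2)
(-11*R(-2))*x = -(-55)*(-5 + 4*(-2))**2/8*(10/23) = -(-55)*(-5 - 8)**2/8*(10/23) = -(-55)*(-13)**2/8*(10/23) = -(-55)*169/8*(10/23) = -11*(-845/8)*(10/23) = (9295/8)*(10/23) = 46475/92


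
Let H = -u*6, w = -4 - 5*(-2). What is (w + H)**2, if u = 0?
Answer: 36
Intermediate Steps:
w = 6 (w = -4 + 10 = 6)
H = 0 (H = -1*0*6 = 0*6 = 0)
(w + H)**2 = (6 + 0)**2 = 6**2 = 36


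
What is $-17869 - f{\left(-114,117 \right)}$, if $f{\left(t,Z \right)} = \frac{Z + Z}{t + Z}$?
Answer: $-17947$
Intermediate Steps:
$f{\left(t,Z \right)} = \frac{2 Z}{Z + t}$
$-17869 - f{\left(-114,117 \right)} = -17869 - 2 \cdot 117 \frac{1}{117 - 114} = -17869 - 2 \cdot 117 \cdot \frac{1}{3} = -17869 - 78 = -17947$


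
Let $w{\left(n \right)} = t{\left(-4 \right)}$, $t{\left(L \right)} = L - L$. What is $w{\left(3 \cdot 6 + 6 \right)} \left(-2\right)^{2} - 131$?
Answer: $-131$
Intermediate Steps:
$t{\left(L \right)} = 0$
$w{\left(n \right)} = 0$
$w{\left(3 \cdot 6 + 6 \right)} \left(-2\right)^{2} - 131 = 0 \left(-2\right)^{2} - 131 = 0 \cdot 4 - 131 = 0 - 131 = -131$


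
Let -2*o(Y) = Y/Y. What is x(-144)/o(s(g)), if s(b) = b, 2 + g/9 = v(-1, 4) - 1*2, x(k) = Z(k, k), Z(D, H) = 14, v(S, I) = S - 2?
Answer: -28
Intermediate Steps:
v(S, I) = -2 + S
x(k) = 14
g = -63 (g = -18 + 9*((-2 - 1) - 1*2) = -18 + 9*(-3 - 2) = -18 + 9*(-5) = -18 - 45 = -63)
o(Y) = -1/2 (o(Y) = -Y/(2*Y) = -1/2*1 = -1/2)
x(-144)/o(s(g)) = 14/(-1/2) = 14*(-2) = -28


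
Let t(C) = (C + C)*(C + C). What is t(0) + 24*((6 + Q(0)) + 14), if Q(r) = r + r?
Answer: 480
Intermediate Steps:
Q(r) = 2*r
t(C) = 4*C² (t(C) = (2*C)*(2*C) = 4*C²)
t(0) + 24*((6 + Q(0)) + 14) = 4*0² + 24*((6 + 2*0) + 14) = 4*0 + 24*((6 + 0) + 14) = 0 + 24*(6 + 14) = 0 + 24*20 = 0 + 480 = 480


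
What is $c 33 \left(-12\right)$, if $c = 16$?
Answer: $-6336$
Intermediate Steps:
$c 33 \left(-12\right) = 16 \cdot 33 \left(-12\right) = 528 \left(-12\right) = -6336$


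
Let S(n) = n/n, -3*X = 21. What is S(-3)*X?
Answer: -7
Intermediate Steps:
X = -7 (X = -⅓*21 = -7)
S(n) = 1
S(-3)*X = 1*(-7) = -7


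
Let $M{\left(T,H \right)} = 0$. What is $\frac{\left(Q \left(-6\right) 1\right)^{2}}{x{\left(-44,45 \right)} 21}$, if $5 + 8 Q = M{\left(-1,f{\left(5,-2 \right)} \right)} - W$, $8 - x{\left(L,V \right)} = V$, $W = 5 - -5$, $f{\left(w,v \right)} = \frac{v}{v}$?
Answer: $- \frac{675}{4144} \approx -0.16289$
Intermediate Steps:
$f{\left(w,v \right)} = 1$
$W = 10$ ($W = 5 + 5 = 10$)
$x{\left(L,V \right)} = 8 - V$
$Q = - \frac{15}{8}$ ($Q = - \frac{5}{8} + \frac{0 - 10}{8} = - \frac{5}{8} + \frac{1}{8} \left(-10\right) = - \frac{5}{8} - \frac{5}{4} = - \frac{15}{8} \approx -1.875$)
$\frac{\left(Q \left(-6\right) 1\right)^{2}}{x{\left(-44,45 \right)} 21} = \frac{\left(\left(- \frac{15}{8}\right) \left(-6\right) 1\right)^{2}}{\left(8 - 45\right) 21} = \frac{\left(\frac{45}{4} \cdot 1\right)^{2}}{\left(8 - 45\right) 21} = \frac{\left(\frac{45}{4}\right)^{2}}{\left(-37\right) 21} = \frac{2025}{16 \left(-777\right)} = \frac{2025}{16} \left(- \frac{1}{777}\right) = - \frac{675}{4144}$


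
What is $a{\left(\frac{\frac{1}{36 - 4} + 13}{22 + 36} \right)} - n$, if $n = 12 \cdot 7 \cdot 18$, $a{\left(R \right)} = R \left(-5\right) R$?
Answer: $- \frac{5209310277}{3444736} \approx -1512.3$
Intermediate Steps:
$a{\left(R \right)} = - 5 R^{2}$ ($a{\left(R \right)} = - 5 R R = - 5 R^{2}$)
$n = 1512$ ($n = 84 \cdot 18 = 1512$)
$a{\left(\frac{\frac{1}{36 - 4} + 13}{22 + 36} \right)} - n = - 5 \left(\frac{\frac{1}{36 - 4} + 13}{22 + 36}\right)^{2} - 1512 = - 5 \left(\frac{\frac{1}{32} + 13}{58}\right)^{2} - 1512 = - 5 \left(\left(\frac{1}{32} + 13\right) \frac{1}{58}\right)^{2} - 1512 = - 5 \left(\frac{417}{32} \cdot \frac{1}{58}\right)^{2} - 1512 = - 5 \left(\frac{417}{1856}\right)^{2} - 1512 = \left(-5\right) \frac{173889}{3444736} - 1512 = - \frac{869445}{3444736} - 1512 = - \frac{5209310277}{3444736}$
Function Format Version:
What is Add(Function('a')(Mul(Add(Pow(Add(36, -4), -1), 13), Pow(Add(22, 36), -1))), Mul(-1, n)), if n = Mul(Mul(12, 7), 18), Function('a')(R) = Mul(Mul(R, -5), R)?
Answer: Rational(-5209310277, 3444736) ≈ -1512.3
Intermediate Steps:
Function('a')(R) = Mul(-5, Pow(R, 2)) (Function('a')(R) = Mul(Mul(-5, R), R) = Mul(-5, Pow(R, 2)))
n = 1512 (n = Mul(84, 18) = 1512)
Add(Function('a')(Mul(Add(Pow(Add(36, -4), -1), 13), Pow(Add(22, 36), -1))), Mul(-1, n)) = Add(Mul(-5, Pow(Mul(Add(Pow(Add(36, -4), -1), 13), Pow(Add(22, 36), -1)), 2)), Mul(-1, 1512)) = Add(Mul(-5, Pow(Mul(Add(Pow(32, -1), 13), Pow(58, -1)), 2)), -1512) = Add(Mul(-5, Pow(Mul(Add(Rational(1, 32), 13), Rational(1, 58)), 2)), -1512) = Add(Mul(-5, Pow(Mul(Rational(417, 32), Rational(1, 58)), 2)), -1512) = Add(Mul(-5, Pow(Rational(417, 1856), 2)), -1512) = Add(Mul(-5, Rational(173889, 3444736)), -1512) = Add(Rational(-869445, 3444736), -1512) = Rational(-5209310277, 3444736)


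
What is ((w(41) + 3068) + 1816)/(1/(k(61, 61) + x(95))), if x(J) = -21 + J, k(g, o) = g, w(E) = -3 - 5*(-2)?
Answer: 660285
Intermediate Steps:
w(E) = 7 (w(E) = -3 + 10 = 7)
((w(41) + 3068) + 1816)/(1/(k(61, 61) + x(95))) = ((7 + 3068) + 1816)/(1/(61 + (-21 + 95))) = (3075 + 1816)/(1/(61 + 74)) = 4891/(1/135) = 4891*135 = 660285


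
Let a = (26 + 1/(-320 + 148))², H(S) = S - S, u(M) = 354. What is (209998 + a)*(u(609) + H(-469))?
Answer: 1103165009121/14792 ≈ 7.4578e+7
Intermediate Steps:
H(S) = 0
a = 19989841/29584 (a = (26 + 1/(-172))² = (26 - 1/172)² = (4471/172)² = 19989841/29584 ≈ 675.70)
(209998 + a)*(u(609) + H(-469)) = (209998 + 19989841/29584)*(354 + 0) = (6232570673/29584)*354 = 1103165009121/14792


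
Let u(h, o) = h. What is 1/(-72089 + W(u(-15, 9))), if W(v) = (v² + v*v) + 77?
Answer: -1/71562 ≈ -1.3974e-5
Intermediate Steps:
W(v) = 77 + 2*v² (W(v) = (v² + v²) + 77 = 2*v² + 77 = 77 + 2*v²)
1/(-72089 + W(u(-15, 9))) = 1/(-72089 + (77 + 2*(-15)²)) = 1/(-72089 + (77 + 2*225)) = 1/(-72089 + (77 + 450)) = 1/(-72089 + 527) = 1/(-71562) = -1/71562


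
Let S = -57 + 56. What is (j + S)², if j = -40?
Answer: 1681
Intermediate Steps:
S = -1
(j + S)² = (-40 - 1)² = (-41)² = 1681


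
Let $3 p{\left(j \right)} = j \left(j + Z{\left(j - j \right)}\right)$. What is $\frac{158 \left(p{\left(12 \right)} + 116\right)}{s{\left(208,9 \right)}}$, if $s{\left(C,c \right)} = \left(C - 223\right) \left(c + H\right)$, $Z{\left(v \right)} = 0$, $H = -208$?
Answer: $\frac{25912}{2985} \approx 8.6807$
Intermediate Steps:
$s{\left(C,c \right)} = \left(-223 + C\right) \left(-208 + c\right)$ ($s{\left(C,c \right)} = \left(C - 223\right) \left(c - 208\right) = \left(-223 + C\right) \left(-208 + c\right)$)
$p{\left(j \right)} = \frac{j^{2}}{3}$ ($p{\left(j \right)} = \frac{j \left(j + 0\right)}{3} = \frac{j j}{3} = \frac{j^{2}}{3}$)
$\frac{158 \left(p{\left(12 \right)} + 116\right)}{s{\left(208,9 \right)}} = \frac{158 \left(\frac{12^{2}}{3} + 116\right)}{46384 - 2007 - 43264 + 208 \cdot 9} = \frac{158 \left(\frac{1}{3} \cdot 144 + 116\right)}{46384 - 2007 - 43264 + 1872} = \frac{158 \left(48 + 116\right)}{2985} = 158 \cdot 164 \cdot \frac{1}{2985} = 25912 \cdot \frac{1}{2985} = \frac{25912}{2985}$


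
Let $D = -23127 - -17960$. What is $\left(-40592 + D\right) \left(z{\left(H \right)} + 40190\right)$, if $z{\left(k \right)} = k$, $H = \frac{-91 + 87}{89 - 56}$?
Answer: $- \frac{20229535298}{11} \approx -1.839 \cdot 10^{9}$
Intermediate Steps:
$D = -5167$ ($D = -23127 + 17960 = -5167$)
$H = - \frac{4}{33} \approx -0.12121$
$\left(-40592 + D\right) \left(z{\left(H \right)} + 40190\right) = \left(-40592 - 5167\right) \left(- \frac{4}{33} + 40190\right) = \left(-45759\right) \frac{1326266}{33} = - \frac{20229535298}{11}$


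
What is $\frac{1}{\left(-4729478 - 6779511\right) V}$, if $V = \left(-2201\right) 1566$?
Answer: $\frac{1}{39668791979574} \approx 2.5209 \cdot 10^{-14}$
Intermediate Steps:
$V = -3446766$
$\frac{1}{\left(-4729478 - 6779511\right) V} = \frac{1}{\left(-4729478 - 6779511\right) \left(-3446766\right)} = \frac{1}{-11508989} \left(- \frac{1}{3446766}\right) = \left(- \frac{1}{11508989}\right) \left(- \frac{1}{3446766}\right) = \frac{1}{39668791979574}$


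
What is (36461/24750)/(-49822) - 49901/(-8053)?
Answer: 61532355024067/9930110008500 ≈ 6.1965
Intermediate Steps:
(36461/24750)/(-49822) - 49901/(-8053) = (36461*(1/24750))*(-1/49822) - 49901*(-1/8053) = (36461/24750)*(-1/49822) + 49901/8053 = -36461/1233094500 + 49901/8053 = 61532355024067/9930110008500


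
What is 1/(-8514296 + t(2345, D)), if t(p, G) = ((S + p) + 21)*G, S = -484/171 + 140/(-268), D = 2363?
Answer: -11457/33584599085 ≈ -3.4114e-7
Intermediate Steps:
S = -38413/11457 (S = -484*1/171 + 140*(-1/268) = -484/171 - 35/67 = -38413/11457 ≈ -3.3528)
t(p, G) = G*(202184/11457 + p) (t(p, G) = ((-38413/11457 + p) + 21)*G = (202184/11457 + p)*G = G*(202184/11457 + p))
1/(-8514296 + t(2345, D)) = 1/(-8514296 + (1/11457)*2363*(202184 + 11457*2345)) = 1/(-8514296 + (1/11457)*2363*(202184 + 26866665)) = 1/(-8514296 + (1/11457)*2363*27068849) = 1/(-8514296 + 63963690187/11457) = 1/(-33584599085/11457) = -11457/33584599085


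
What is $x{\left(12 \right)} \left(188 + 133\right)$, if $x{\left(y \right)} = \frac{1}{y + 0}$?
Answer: $\frac{107}{4} \approx 26.75$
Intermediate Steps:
$x{\left(y \right)} = \frac{1}{y}$
$x{\left(12 \right)} \left(188 + 133\right) = \frac{188 + 133}{12} = \frac{1}{12} \cdot 321 = \frac{107}{4}$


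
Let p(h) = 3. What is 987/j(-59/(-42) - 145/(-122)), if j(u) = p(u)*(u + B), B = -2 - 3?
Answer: -421449/3083 ≈ -136.70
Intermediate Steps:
B = -5
j(u) = -15 + 3*u (j(u) = 3*(u - 5) = 3*(-5 + u) = -15 + 3*u)
987/j(-59/(-42) - 145/(-122)) = 987/(-15 + 3*(-59/(-42) - 145/(-122))) = 987/(-15 + 3*(-59*(-1/42) - 145*(-1/122))) = 987/(-15 + 3*(59/42 + 145/122)) = 987/(-15 + 3*(3322/1281)) = 987/(-15 + 3322/427) = 987/(-3083/427) = 987*(-427/3083) = -421449/3083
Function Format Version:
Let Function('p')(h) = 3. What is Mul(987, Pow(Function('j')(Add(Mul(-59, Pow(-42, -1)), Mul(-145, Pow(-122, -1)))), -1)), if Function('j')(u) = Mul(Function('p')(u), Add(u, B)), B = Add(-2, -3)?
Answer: Rational(-421449, 3083) ≈ -136.70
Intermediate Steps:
B = -5
Function('j')(u) = Add(-15, Mul(3, u)) (Function('j')(u) = Mul(3, Add(u, -5)) = Mul(3, Add(-5, u)) = Add(-15, Mul(3, u)))
Mul(987, Pow(Function('j')(Add(Mul(-59, Pow(-42, -1)), Mul(-145, Pow(-122, -1)))), -1)) = Mul(987, Pow(Add(-15, Mul(3, Add(Mul(-59, Pow(-42, -1)), Mul(-145, Pow(-122, -1))))), -1)) = Mul(987, Pow(Add(-15, Mul(3, Add(Mul(-59, Rational(-1, 42)), Mul(-145, Rational(-1, 122))))), -1)) = Mul(987, Pow(Add(-15, Mul(3, Add(Rational(59, 42), Rational(145, 122)))), -1)) = Mul(987, Pow(Add(-15, Mul(3, Rational(3322, 1281))), -1)) = Mul(987, Pow(Add(-15, Rational(3322, 427)), -1)) = Mul(987, Pow(Rational(-3083, 427), -1)) = Mul(987, Rational(-427, 3083)) = Rational(-421449, 3083)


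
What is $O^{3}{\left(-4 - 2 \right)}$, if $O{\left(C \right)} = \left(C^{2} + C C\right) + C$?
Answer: $287496$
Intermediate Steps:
$O{\left(C \right)} = C + 2 C^{2}$ ($O{\left(C \right)} = \left(C^{2} + C^{2}\right) + C = 2 C^{2} + C = C + 2 C^{2}$)
$O^{3}{\left(-4 - 2 \right)} = \left(\left(-4 - 2\right) \left(1 + 2 \left(-4 - 2\right)\right)\right)^{3} = \left(- 6 \left(1 + 2 \left(-6\right)\right)\right)^{3} = \left(- 6 \left(1 - 12\right)\right)^{3} = \left(\left(-6\right) \left(-11\right)\right)^{3} = 66^{3} = 287496$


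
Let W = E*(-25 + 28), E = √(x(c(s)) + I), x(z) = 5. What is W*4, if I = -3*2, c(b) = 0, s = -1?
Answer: 12*I ≈ 12.0*I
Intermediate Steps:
I = -6
E = I (E = √(5 - 6) = √(-1) = I ≈ 1.0*I)
W = 3*I (W = I*(-25 + 28) = I*3 = 3*I ≈ 3.0*I)
W*4 = (3*I)*4 = 12*I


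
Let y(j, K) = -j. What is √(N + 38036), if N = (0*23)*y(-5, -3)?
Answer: 2*√9509 ≈ 195.03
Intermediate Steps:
N = 0 (N = (0*23)*(-1*(-5)) = 0*5 = 0)
√(N + 38036) = √(0 + 38036) = √38036 = 2*√9509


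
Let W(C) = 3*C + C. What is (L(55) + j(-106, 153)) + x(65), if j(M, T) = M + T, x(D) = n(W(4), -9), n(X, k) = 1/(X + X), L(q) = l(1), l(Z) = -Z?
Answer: 1473/32 ≈ 46.031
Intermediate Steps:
W(C) = 4*C
L(q) = -1 (L(q) = -1*1 = -1)
n(X, k) = 1/(2*X)
x(D) = 1/32 (x(D) = 1/(2*((4*4))) = (1/2)/16 = (1/2)*(1/16) = 1/32)
(L(55) + j(-106, 153)) + x(65) = (-1 + (-106 + 153)) + 1/32 = (-1 + 47) + 1/32 = 46 + 1/32 = 1473/32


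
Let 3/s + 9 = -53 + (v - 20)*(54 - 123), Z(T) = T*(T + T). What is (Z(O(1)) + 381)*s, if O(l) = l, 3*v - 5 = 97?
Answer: -1149/1028 ≈ -1.1177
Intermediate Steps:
v = 34 (v = 5/3 + (⅓)*97 = 5/3 + 97/3 = 34)
Z(T) = 2*T² (Z(T) = T*(2*T) = 2*T²)
s = -3/1028 (s = 3/(-9 + (-53 + (34 - 20)*(54 - 123))) = 3/(-9 + (-53 + 14*(-69))) = 3/(-9 + (-53 - 966)) = 3/(-9 - 1019) = 3/(-1028) = 3*(-1/1028) = -3/1028 ≈ -0.0029183)
(Z(O(1)) + 381)*s = (2*1² + 381)*(-3/1028) = (2*1 + 381)*(-3/1028) = (2 + 381)*(-3/1028) = 383*(-3/1028) = -1149/1028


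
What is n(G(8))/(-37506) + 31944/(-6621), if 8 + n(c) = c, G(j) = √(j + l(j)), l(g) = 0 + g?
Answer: -199677530/41387871 ≈ -4.8245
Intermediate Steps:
l(g) = g
G(j) = √2*√j (G(j) = √(j + j) = √(2*j) = √2*√j)
n(c) = -8 + c
n(G(8))/(-37506) + 31944/(-6621) = (-8 + √2*√8)/(-37506) + 31944/(-6621) = (-8 + √2*(2*√2))*(-1/37506) + 31944*(-1/6621) = (-8 + 4)*(-1/37506) - 10648/2207 = -4*(-1/37506) - 10648/2207 = 2/18753 - 10648/2207 = -199677530/41387871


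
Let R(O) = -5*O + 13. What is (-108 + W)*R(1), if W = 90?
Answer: -144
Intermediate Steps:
R(O) = 13 - 5*O
(-108 + W)*R(1) = (-108 + 90)*(13 - 5*1) = -18*(13 - 5) = -18*8 = -144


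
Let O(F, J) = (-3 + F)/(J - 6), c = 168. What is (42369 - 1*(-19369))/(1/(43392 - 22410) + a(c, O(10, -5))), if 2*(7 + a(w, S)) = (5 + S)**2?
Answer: 156741792636/6399631 ≈ 24492.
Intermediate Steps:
O(F, J) = (-3 + F)/(-6 + J)
a(w, S) = -7 + (5 + S)**2/2
(42369 - 1*(-19369))/(1/(43392 - 22410) + a(c, O(10, -5))) = (42369 - 1*(-19369))/(1/(43392 - 22410) + (-7 + (5 + (-3 + 10)/(-6 - 5))**2/2)) = (42369 + 19369)/(1/20982 + (-7 + (5 + 7/(-11))**2/2)) = 61738/(1/20982 + (-7 + (5 - 1/11*7)**2/2)) = 61738/(1/20982 + (-7 + (5 - 7/11)**2/2)) = 61738/(1/20982 + (-7 + (48/11)**2/2)) = 61738/(1/20982 + (-7 + (1/2)*(2304/121))) = 61738/(1/20982 + (-7 + 1152/121)) = 61738/(1/20982 + 305/121) = 61738/(6399631/2538822) = 61738*(2538822/6399631) = 156741792636/6399631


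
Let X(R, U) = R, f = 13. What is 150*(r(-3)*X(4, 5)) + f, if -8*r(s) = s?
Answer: 238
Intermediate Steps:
r(s) = -s/8
150*(r(-3)*X(4, 5)) + f = 150*(-1/8*(-3)*4) + 13 = 150*((3/8)*4) + 13 = 150*(3/2) + 13 = 225 + 13 = 238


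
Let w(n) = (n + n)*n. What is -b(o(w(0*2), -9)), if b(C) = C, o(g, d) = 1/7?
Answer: -⅐ ≈ -0.14286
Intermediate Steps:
w(n) = 2*n² (w(n) = (2*n)*n = 2*n²)
o(g, d) = ⅐
-b(o(w(0*2), -9)) = -1*⅐ = -⅐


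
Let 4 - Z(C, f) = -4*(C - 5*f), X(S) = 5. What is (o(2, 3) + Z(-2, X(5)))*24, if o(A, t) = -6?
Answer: -2640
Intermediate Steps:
Z(C, f) = 4 - 20*f + 4*C (Z(C, f) = 4 - (-4)*(C - 5*f) = 4 - (-4*C + 20*f) = 4 + (-20*f + 4*C) = 4 - 20*f + 4*C)
(o(2, 3) + Z(-2, X(5)))*24 = (-6 + (4 - 20*5 + 4*(-2)))*24 = (-6 + (4 - 100 - 8))*24 = (-6 - 104)*24 = -110*24 = -2640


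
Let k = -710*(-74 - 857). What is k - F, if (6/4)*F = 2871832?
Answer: -3760634/3 ≈ -1.2535e+6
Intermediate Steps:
F = 5743664/3 (F = (⅔)*2871832 = 5743664/3 ≈ 1.9146e+6)
k = 661010 (k = -710*(-931) = 661010)
k - F = 661010 - 1*5743664/3 = 661010 - 5743664/3 = -3760634/3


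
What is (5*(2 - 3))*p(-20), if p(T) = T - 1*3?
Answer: 115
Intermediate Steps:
p(T) = -3 + T (p(T) = T - 3 = -3 + T)
(5*(2 - 3))*p(-20) = (5*(2 - 3))*(-3 - 20) = (5*(-1))*(-23) = -5*(-23) = 115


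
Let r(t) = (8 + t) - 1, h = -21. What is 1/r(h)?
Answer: -1/14 ≈ -0.071429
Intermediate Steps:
r(t) = 7 + t
1/r(h) = 1/(7 - 21) = 1/(-14) = -1/14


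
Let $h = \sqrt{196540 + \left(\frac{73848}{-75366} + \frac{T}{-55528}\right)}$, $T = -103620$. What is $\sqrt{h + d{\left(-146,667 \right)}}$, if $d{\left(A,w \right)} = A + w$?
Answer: $\frac{\sqrt{130919658664056804 + 15851982 \sqrt{49387842108267994698}}}{15851982} \approx 31.054$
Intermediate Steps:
$h = \frac{\sqrt{49387842108267994698}}{15851982}$ ($h = \sqrt{196540 + \left(\frac{73848}{-75366} - \frac{103620}{-55528}\right)} = \sqrt{196540 + \left(73848 \left(- \frac{1}{75366}\right) - - \frac{2355}{1262}\right)} = \sqrt{196540 + \left(- \frac{12308}{12561} + \frac{2355}{1262}\right)} = \sqrt{196540 + \frac{14048459}{15851982}} = \sqrt{\frac{3115562590739}{15851982}} = \frac{\sqrt{49387842108267994698}}{15851982} \approx 443.33$)
$\sqrt{h + d{\left(-146,667 \right)}} = \sqrt{\frac{\sqrt{49387842108267994698}}{15851982} + \left(-146 + 667\right)} = \sqrt{\frac{\sqrt{49387842108267994698}}{15851982} + 521} = \sqrt{521 + \frac{\sqrt{49387842108267994698}}{15851982}}$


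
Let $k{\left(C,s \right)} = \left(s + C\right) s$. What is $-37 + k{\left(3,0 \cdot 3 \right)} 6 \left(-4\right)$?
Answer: $-37$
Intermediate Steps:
$k{\left(C,s \right)} = s \left(C + s\right)$ ($k{\left(C,s \right)} = \left(C + s\right) s = s \left(C + s\right)$)
$-37 + k{\left(3,0 \cdot 3 \right)} 6 \left(-4\right) = -37 + 0 \cdot 3 \left(3 + 0 \cdot 3\right) 6 \left(-4\right) = -37 + 0 \left(3 + 0\right) 6 \left(-4\right) = -37 + 0 \cdot 3 \cdot 6 \left(-4\right) = -37 + 0 \cdot 6 \left(-4\right) = -37 + 0 \left(-4\right) = -37 + 0 = -37$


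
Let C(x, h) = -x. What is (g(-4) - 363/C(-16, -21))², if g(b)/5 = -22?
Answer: 4507129/256 ≈ 17606.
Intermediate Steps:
g(b) = -110 (g(b) = 5*(-22) = -110)
(g(-4) - 363/C(-16, -21))² = (-110 - 363/((-1*(-16))))² = (-110 - 363/16)² = (-2123/16)² = 4507129/256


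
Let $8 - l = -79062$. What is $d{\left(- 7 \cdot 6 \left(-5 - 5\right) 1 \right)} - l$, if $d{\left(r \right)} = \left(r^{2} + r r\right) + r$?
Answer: $274150$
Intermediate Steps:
$l = 79070$ ($l = 8 - -79062 = 8 + 79062 = 79070$)
$d{\left(r \right)} = r + 2 r^{2}$ ($d{\left(r \right)} = \left(r^{2} + r^{2}\right) + r = 2 r^{2} + r = r + 2 r^{2}$)
$d{\left(- 7 \cdot 6 \left(-5 - 5\right) 1 \right)} - l = - 7 \cdot 6 \left(-5 - 5\right) 1 \left(1 + 2 - 7 \cdot 6 \left(-5 - 5\right) 1\right) - 79070 = - 7 \cdot 6 \left(-10\right) 1 \left(1 + 2 - 7 \cdot 6 \left(-10\right) 1\right) - 79070 = \left(-7\right) \left(-60\right) 1 \left(1 + 2 \left(-7\right) \left(-60\right) 1\right) - 79070 = 420 \cdot 1 \left(1 + 2 \cdot 420 \cdot 1\right) - 79070 = 420 \left(1 + 2 \cdot 420\right) - 79070 = 420 \left(1 + 840\right) - 79070 = 420 \cdot 841 - 79070 = 353220 - 79070 = 274150$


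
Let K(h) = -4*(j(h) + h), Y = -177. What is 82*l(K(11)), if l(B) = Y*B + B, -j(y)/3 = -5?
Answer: 1500928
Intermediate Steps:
j(y) = 15 (j(y) = -3*(-5) = 15)
K(h) = -60 - 4*h (K(h) = -4*(15 + h) = -60 - 4*h)
l(B) = -176*B (l(B) = -177*B + B = -176*B)
82*l(K(11)) = 82*(-176*(-60 - 4*11)) = 82*(-176*(-60 - 44)) = 82*(-176*(-104)) = 82*18304 = 1500928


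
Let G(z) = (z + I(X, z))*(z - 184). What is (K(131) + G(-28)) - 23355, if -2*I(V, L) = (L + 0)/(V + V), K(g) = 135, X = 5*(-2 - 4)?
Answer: -258518/15 ≈ -17235.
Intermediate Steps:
X = -30 (X = 5*(-6) = -30)
I(V, L) = -L/(4*V) (I(V, L) = -(L + 0)/(2*(V + V)) = -L/(2*(2*V)) = -L*1/(2*V)/2 = -L/(4*V))
G(z) = 121*z*(-184 + z)/120 (G(z) = (z - ¼*z/(-30))*(z - 184) = (z - ¼*z*(-1/30))*(-184 + z) = (z + z/120)*(-184 + z) = (121*z/120)*(-184 + z) = 121*z*(-184 + z)/120)
(K(131) + G(-28)) - 23355 = (135 + (121/120)*(-28)*(-184 - 28)) - 23355 = (135 + (121/120)*(-28)*(-212)) - 23355 = (135 + 89782/15) - 23355 = 91807/15 - 23355 = -258518/15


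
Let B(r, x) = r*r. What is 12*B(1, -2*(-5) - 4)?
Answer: 12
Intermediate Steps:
B(r, x) = r²
12*B(1, -2*(-5) - 4) = 12*1² = 12*1 = 12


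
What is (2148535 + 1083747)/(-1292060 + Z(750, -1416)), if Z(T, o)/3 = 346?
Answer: -55729/22259 ≈ -2.5037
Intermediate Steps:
Z(T, o) = 1038 (Z(T, o) = 3*346 = 1038)
(2148535 + 1083747)/(-1292060 + Z(750, -1416)) = (2148535 + 1083747)/(-1292060 + 1038) = 3232282/(-1291022) = 3232282*(-1/1291022) = -55729/22259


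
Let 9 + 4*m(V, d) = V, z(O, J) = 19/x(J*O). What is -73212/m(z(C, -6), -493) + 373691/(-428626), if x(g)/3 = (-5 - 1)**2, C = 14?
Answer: 13556048692061/408480578 ≈ 33187.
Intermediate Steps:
x(g) = 108 (x(g) = 3*(-5 - 1)**2 = 3*(-6)**2 = 3*36 = 108)
z(O, J) = 19/108
m(V, d) = -9/4 + V/4
-73212/m(z(C, -6), -493) + 373691/(-428626) = -73212/(-9/4 + (1/4)*(19/108)) + 373691/(-428626) = -73212/(-9/4 + 19/432) + 373691*(-1/428626) = -73212/(-953/432) - 373691/428626 = -73212*(-432/953) - 373691/428626 = 31627584/953 - 373691/428626 = 13556048692061/408480578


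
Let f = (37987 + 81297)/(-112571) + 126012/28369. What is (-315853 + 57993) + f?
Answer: -823471993275084/3193526699 ≈ -2.5786e+5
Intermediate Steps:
f = 10801329056/3193526699 (f = 119284*(-1/112571) + 126012*(1/28369) = -119284/112571 + 126012/28369 = 10801329056/3193526699 ≈ 3.3823)
(-315853 + 57993) + f = (-315853 + 57993) + 10801329056/3193526699 = -257860 + 10801329056/3193526699 = -823471993275084/3193526699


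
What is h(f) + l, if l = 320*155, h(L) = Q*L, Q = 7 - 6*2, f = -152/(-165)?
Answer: 1636648/33 ≈ 49595.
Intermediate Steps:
f = 152/165 (f = -152*(-1/165) = 152/165 ≈ 0.92121)
Q = -5 (Q = 7 - 12 = -5)
h(L) = -5*L
l = 49600
h(f) + l = -5*152/165 + 49600 = -152/33 + 49600 = 1636648/33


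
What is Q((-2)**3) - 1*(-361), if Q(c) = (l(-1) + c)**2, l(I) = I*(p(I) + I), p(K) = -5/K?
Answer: 505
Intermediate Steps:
l(I) = I*(I - 5/I) (l(I) = I*(-5/I + I) = I*(I - 5/I))
Q(c) = (-4 + c)**2 (Q(c) = ((-5 + (-1)**2) + c)**2 = ((-5 + 1) + c)**2 = (-4 + c)**2)
Q((-2)**3) - 1*(-361) = (-4 + (-2)**3)**2 - 1*(-361) = (-4 - 8)**2 + 361 = (-12)**2 + 361 = 144 + 361 = 505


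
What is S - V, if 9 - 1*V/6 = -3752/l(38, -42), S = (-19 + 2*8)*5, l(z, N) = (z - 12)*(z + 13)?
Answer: -19001/221 ≈ -85.977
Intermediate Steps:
l(z, N) = (-12 + z)*(13 + z)
S = -15 (S = (-19 + 16)*5 = -3*5 = -15)
V = 15686/221 (V = 54 - (-22512)/(-156 + 38 + 38²) = 54 - (-22512)/(-156 + 38 + 1444) = 54 - (-22512)/1326 = 54 - 6*(-1876/663) = 54 + 3752/221 = 15686/221 ≈ 70.977)
S - V = -15 - 1*15686/221 = -15 - 15686/221 = -19001/221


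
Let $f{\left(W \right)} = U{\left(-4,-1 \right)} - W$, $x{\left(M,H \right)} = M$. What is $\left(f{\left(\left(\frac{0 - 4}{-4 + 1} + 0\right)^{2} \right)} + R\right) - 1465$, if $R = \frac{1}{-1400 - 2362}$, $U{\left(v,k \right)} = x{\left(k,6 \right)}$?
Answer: $- \frac{5521781}{3762} \approx -1467.8$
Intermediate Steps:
$U{\left(v,k \right)} = k$
$R = - \frac{1}{3762}$ ($R = \frac{1}{-3762} = - \frac{1}{3762} \approx -0.00026582$)
$f{\left(W \right)} = -1 - W$
$\left(f{\left(\left(\frac{0 - 4}{-4 + 1} + 0\right)^{2} \right)} + R\right) - 1465 = \left(\left(-1 - \left(\frac{0 - 4}{-4 + 1} + 0\right)^{2}\right) - \frac{1}{3762}\right) - 1465 = \left(\left(-1 - \left(- \frac{4}{-3} + 0\right)^{2}\right) - \frac{1}{3762}\right) - 1465 = \left(\left(-1 - \left(\left(-4\right) \left(- \frac{1}{3}\right) + 0\right)^{2}\right) - \frac{1}{3762}\right) - 1465 = \left(\left(-1 - \left(\frac{4}{3} + 0\right)^{2}\right) - \frac{1}{3762}\right) - 1465 = \left(\left(-1 - \left(\frac{4}{3}\right)^{2}\right) - \frac{1}{3762}\right) - 1465 = \left(\left(-1 - \frac{16}{9}\right) - \frac{1}{3762}\right) - 1465 = \left(- \frac{25}{9} - \frac{1}{3762}\right) - 1465 = - \frac{10451}{3762} - 1465 = - \frac{5521781}{3762}$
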